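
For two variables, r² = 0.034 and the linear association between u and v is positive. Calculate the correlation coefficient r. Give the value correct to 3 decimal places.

|r| = √0.034 = 0.184
The association is positive, so r = 0.184.

0.184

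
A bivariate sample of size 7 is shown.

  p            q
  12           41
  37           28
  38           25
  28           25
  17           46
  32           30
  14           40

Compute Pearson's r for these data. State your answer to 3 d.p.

n = 7, Σp = 178, Σq = 235, Σp² = 5250, Σq² = 8331, Σpq = 5480
nΣpq − ΣpΣq = 38360 − 41830 = -3470
nΣp² − (Σp)² = 36750 − 31684 = 5066; nΣq² − (Σq)² = 58317 − 55225 = 3092
r = -3470 / √(5066 × 3092) = -3470 / 3957.7862 ≈ -0.877

-0.877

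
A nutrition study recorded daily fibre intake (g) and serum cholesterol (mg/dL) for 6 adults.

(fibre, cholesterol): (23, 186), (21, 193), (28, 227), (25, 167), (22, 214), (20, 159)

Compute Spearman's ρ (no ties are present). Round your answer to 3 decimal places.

0.486

Rank fibre: 4, 2, 6, 5, 3, 1
Rank cholesterol: 3, 4, 6, 2, 5, 1
d = rank(fibre) − rank(cholesterol): 1, -2, 0, 3, -2, 0; Σd² = 18
ρ = 1 − 6Σd² / [n(n²−1)] = 1 − 6×18 / (6×35) = 1 − 108/210 ≈ 0.486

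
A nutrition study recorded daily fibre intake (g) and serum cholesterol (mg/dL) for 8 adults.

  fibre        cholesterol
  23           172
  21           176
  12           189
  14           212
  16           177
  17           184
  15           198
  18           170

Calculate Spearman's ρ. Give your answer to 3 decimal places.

Rank fibre: 8, 7, 1, 2, 4, 5, 3, 6
Rank cholesterol: 2, 3, 6, 8, 4, 5, 7, 1
d = rank(fibre) − rank(cholesterol): 6, 4, -5, -6, 0, 0, -4, 5; Σd² = 154
ρ = 1 − 6Σd² / [n(n²−1)] = 1 − 6×154 / (8×63) = 1 − 924/504 ≈ -0.833

-0.833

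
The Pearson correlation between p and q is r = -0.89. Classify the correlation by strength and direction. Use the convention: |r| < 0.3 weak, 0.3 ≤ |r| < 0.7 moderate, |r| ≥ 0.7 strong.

r = -0.89 < 0 so the relationship is negative.
|r| = 0.89, which falls in the strong range.

strong negative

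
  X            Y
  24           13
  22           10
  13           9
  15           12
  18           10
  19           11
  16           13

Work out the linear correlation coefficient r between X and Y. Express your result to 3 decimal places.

n = 7, ΣX = 127, ΣY = 78, ΣX² = 2395, ΣY² = 884, ΣXY = 1426
nΣXY − ΣXΣY = 9982 − 9906 = 76
nΣX² − (ΣX)² = 16765 − 16129 = 636; nΣY² − (ΣY)² = 6188 − 6084 = 104
r = 76 / √(636 × 104) = 76 / 257.1848 ≈ 0.296

0.296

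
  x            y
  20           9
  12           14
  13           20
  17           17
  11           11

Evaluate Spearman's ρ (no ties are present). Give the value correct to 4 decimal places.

-0.1000

Rank x: 5, 2, 3, 4, 1
Rank y: 1, 3, 5, 4, 2
d = rank(x) − rank(y): 4, -1, -2, 0, -1; Σd² = 22
ρ = 1 − 6Σd² / [n(n²−1)] = 1 − 6×22 / (5×24) = 1 − 132/120 ≈ -0.1000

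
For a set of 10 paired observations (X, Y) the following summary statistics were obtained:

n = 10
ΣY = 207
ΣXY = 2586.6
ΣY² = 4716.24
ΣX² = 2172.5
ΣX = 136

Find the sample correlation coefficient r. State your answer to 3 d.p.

r = (nΣXY − ΣXΣY) / √[(nΣX² − (ΣX)²)(nΣY² − (ΣY)²)]
Numerator: 10×2586.6 − 136×207 = -2286
Denominator: √[(21725 − 18496)(47162.4 − 42849)] = √[3229 × 4313.4] = 3732.0194
r = -2286 / 3732.0194 ≈ -0.613

-0.613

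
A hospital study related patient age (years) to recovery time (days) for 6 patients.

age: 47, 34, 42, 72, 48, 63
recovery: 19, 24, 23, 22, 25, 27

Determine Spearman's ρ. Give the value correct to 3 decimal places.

0.086

Rank age: 3, 1, 2, 6, 4, 5
Rank recovery: 1, 4, 3, 2, 5, 6
d = rank(age) − rank(recovery): 2, -3, -1, 4, -1, -1; Σd² = 32
ρ = 1 − 6Σd² / [n(n²−1)] = 1 − 6×32 / (6×35) = 1 − 192/210 ≈ 0.086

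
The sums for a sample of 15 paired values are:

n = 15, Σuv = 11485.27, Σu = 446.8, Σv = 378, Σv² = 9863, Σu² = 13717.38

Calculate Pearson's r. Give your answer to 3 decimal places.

0.608

r = (nΣuv − ΣuΣv) / √[(nΣu² − (Σu)²)(nΣv² − (Σv)²)]
Numerator: 15×11485.27 − 446.8×378 = 3388.65
Denominator: √[(205760.7 − 199630.24)(147945 − 142884)] = √[6130.46 × 5061] = 5570.1219
r = 3388.65 / 5570.1219 ≈ 0.608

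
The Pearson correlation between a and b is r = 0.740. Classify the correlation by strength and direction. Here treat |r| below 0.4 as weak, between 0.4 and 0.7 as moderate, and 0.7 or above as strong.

strong positive

r = 0.740 > 0 so the relationship is positive.
|r| = 0.740, which falls in the strong range.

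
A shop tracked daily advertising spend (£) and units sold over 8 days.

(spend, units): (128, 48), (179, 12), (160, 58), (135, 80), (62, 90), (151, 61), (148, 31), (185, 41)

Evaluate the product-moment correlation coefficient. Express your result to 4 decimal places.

n = 8, Σx = 1148, Σy = 421, Σx² = 175024, Σy² = 26675, Σxy = 55336
nΣxy − ΣxΣy = 442688 − 483308 = -40620
nΣx² − (Σx)² = 1400192 − 1317904 = 82288; nΣy² − (Σy)² = 213400 − 177241 = 36159
r = -40620 / √(82288 × 36159) = -40620 / 54547.7020 ≈ -0.7447

-0.7447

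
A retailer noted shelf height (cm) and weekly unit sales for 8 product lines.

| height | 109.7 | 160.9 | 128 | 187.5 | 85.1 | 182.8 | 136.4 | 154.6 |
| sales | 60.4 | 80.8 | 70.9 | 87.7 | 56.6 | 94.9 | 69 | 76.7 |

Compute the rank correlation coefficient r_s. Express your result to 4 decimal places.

Rank height: 2, 6, 3, 8, 1, 7, 4, 5
Rank sales: 2, 6, 4, 7, 1, 8, 3, 5
d = rank(height) − rank(sales): 0, 0, -1, 1, 0, -1, 1, 0; Σd² = 4
ρ = 1 − 6Σd² / [n(n²−1)] = 1 − 6×4 / (8×63) = 1 − 24/504 ≈ 0.9524

0.9524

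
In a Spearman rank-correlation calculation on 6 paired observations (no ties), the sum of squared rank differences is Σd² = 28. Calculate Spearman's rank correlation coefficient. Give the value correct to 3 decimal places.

ρ = 1 − 6Σd² / [n(n²−1)] = 1 − 6×28 / (6×35)
  = 1 − 168/210 = 1 − 0.8000 ≈ 0.200

0.200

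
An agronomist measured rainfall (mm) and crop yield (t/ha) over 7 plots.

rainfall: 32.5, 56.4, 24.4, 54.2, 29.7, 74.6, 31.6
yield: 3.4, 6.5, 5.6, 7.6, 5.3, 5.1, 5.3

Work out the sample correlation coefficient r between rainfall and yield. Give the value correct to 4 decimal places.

0.3421

n = 7, Σx = 303.4, Σy = 38.8, Σx² = 15216.02, Σy² = 225.12, Σxy = 1731.01
nΣxy − ΣxΣy = 12117.07 − 11771.92 = 345.15
nΣx² − (Σx)² = 106512.14 − 92051.56 = 14460.58; nΣy² − (Σy)² = 1575.84 − 1505.44 = 70.4
r = 345.15 / √(14460.58 × 70.4) = 345.15 / 1008.9722 ≈ 0.3421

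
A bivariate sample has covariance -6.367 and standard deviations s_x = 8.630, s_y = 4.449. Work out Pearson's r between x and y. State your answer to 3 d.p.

r = Cov(x,y) / (s_x · s_y) = -6.367 / (8.630 × 4.449)
  = -6.367 / 38.3949 ≈ -0.166

-0.166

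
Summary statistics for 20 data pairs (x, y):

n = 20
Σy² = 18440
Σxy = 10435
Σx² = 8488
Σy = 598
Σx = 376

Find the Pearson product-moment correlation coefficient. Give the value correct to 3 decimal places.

r = (nΣxy − ΣxΣy) / √[(nΣx² − (Σx)²)(nΣy² − (Σy)²)]
Numerator: 20×10435 − 376×598 = -16148
Denominator: √[(169760 − 141376)(368800 − 357604)] = √[28384 × 11196] = 17826.5887
r = -16148 / 17826.5887 ≈ -0.906

-0.906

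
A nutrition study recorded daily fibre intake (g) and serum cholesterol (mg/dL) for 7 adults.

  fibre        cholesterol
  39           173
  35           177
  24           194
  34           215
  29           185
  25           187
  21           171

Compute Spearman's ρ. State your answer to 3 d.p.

Rank fibre: 7, 6, 2, 5, 4, 3, 1
Rank cholesterol: 2, 3, 6, 7, 4, 5, 1
d = rank(fibre) − rank(cholesterol): 5, 3, -4, -2, 0, -2, 0; Σd² = 58
ρ = 1 − 6Σd² / [n(n²−1)] = 1 − 6×58 / (7×48) = 1 − 348/336 ≈ -0.036

-0.036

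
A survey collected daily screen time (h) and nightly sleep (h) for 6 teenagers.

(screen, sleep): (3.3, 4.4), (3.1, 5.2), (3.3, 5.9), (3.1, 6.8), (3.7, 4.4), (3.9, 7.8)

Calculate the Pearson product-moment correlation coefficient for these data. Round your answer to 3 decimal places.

0.264

n = 6, Σx = 20.4, Σy = 34.5, Σx² = 69.9, Σy² = 207.65, Σxy = 117.89
nΣxy − ΣxΣy = 707.34 − 703.8 = 3.54
nΣx² − (Σx)² = 419.4 − 416.16 = 3.24; nΣy² − (Σy)² = 1245.9 − 1190.25 = 55.65
r = 3.54 / √(3.24 × 55.65) = 3.54 / 13.4278 ≈ 0.264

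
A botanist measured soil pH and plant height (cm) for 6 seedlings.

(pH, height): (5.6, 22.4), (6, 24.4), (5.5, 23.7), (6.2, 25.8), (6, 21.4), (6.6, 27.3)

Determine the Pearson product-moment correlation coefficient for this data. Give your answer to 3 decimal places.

0.721

n = 6, Σx = 35.9, Σy = 145, Σx² = 215.61, Σy² = 3527.7, Σxy = 870.73
nΣxy − ΣxΣy = 5224.38 − 5205.5 = 18.88
nΣx² − (Σx)² = 1293.66 − 1288.81 = 4.85; nΣy² − (Σy)² = 21166.2 − 21025 = 141.2
r = 18.88 / √(4.85 × 141.2) = 18.88 / 26.1691 ≈ 0.721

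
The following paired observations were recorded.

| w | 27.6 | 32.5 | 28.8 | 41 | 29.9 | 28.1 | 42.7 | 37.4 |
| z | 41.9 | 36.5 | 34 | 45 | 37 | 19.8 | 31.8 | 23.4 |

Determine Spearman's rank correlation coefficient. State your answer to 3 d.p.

0.000

Rank w: 1, 5, 3, 7, 4, 2, 8, 6
Rank z: 7, 5, 4, 8, 6, 1, 3, 2
d = rank(w) − rank(z): -6, 0, -1, -1, -2, 1, 5, 4; Σd² = 84
ρ = 1 − 6Σd² / [n(n²−1)] = 1 − 6×84 / (8×63) = 1 − 504/504 ≈ 0.000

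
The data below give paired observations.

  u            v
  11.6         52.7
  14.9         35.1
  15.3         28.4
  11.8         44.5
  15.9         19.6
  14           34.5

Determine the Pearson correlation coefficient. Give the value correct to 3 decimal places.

n = 6, Σu = 83.5, Σv = 214.8, Σu² = 1178.71, Σv² = 8370.52, Σuv = 2888.57
nΣuv − ΣuΣv = 17331.42 − 17935.8 = -604.38
nΣu² − (Σu)² = 7072.26 − 6972.25 = 100.01; nΣv² − (Σv)² = 50223.12 − 46139.04 = 4084.08
r = -604.38 / √(100.01 × 4084.08) = -604.38 / 639.1000 ≈ -0.946

-0.946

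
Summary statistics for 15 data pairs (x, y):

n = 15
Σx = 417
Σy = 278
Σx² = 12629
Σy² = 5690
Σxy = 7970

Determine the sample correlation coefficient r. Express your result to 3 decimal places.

r = (nΣxy − ΣxΣy) / √[(nΣx² − (Σx)²)(nΣy² − (Σy)²)]
Numerator: 15×7970 − 417×278 = 3624
Denominator: √[(189435 − 173889)(85350 − 77284)] = √[15546 × 8066] = 11197.9478
r = 3624 / 11197.9478 ≈ 0.324

0.324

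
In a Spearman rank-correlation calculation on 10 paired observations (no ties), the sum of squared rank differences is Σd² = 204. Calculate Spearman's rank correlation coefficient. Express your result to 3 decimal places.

-0.236

ρ = 1 − 6Σd² / [n(n²−1)] = 1 − 6×204 / (10×99)
  = 1 − 1224/990 = 1 − 1.2364 ≈ -0.236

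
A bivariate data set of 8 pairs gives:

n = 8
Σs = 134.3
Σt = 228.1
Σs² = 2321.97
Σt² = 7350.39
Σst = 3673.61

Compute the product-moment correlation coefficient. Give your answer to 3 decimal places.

r = (nΣst − ΣsΣt) / √[(nΣs² − (Σs)²)(nΣt² − (Σt)²)]
Numerator: 8×3673.61 − 134.3×228.1 = -1244.95
Denominator: √[(18575.76 − 18036.49)(58803.12 − 52029.61)] = √[539.27 × 6773.51] = 1911.2171
r = -1244.95 / 1911.2171 ≈ -0.651

-0.651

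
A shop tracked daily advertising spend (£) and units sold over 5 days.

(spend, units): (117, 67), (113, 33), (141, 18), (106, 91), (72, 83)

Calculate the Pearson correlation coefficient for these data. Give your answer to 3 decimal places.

-0.739

n = 5, Σx = 549, Σy = 292, Σx² = 62759, Σy² = 21072, Σxy = 29728
nΣxy − ΣxΣy = 148640 − 160308 = -11668
nΣx² − (Σx)² = 313795 − 301401 = 12394; nΣy² − (Σy)² = 105360 − 85264 = 20096
r = -11668 / √(12394 × 20096) = -11668 / 15781.9461 ≈ -0.739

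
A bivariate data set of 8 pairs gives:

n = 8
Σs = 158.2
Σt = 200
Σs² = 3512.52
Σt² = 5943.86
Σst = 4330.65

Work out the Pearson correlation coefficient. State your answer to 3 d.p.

r = (nΣst − ΣsΣt) / √[(nΣs² − (Σs)²)(nΣt² − (Σt)²)]
Numerator: 8×4330.65 − 158.2×200 = 3005.2
Denominator: √[(28100.16 − 25027.24)(47550.88 − 40000)] = √[3072.92 × 7550.88] = 4816.9752
r = 3005.2 / 4816.9752 ≈ 0.624

0.624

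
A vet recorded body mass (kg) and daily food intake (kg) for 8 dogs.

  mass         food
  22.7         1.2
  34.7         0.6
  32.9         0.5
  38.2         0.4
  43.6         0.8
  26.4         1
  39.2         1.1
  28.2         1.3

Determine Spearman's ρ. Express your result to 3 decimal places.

-0.429

Rank mass: 1, 5, 4, 6, 8, 2, 7, 3
Rank food: 7, 3, 2, 1, 4, 5, 6, 8
d = rank(mass) − rank(food): -6, 2, 2, 5, 4, -3, 1, -5; Σd² = 120
ρ = 1 − 6Σd² / [n(n²−1)] = 1 − 6×120 / (8×63) = 1 − 720/504 ≈ -0.429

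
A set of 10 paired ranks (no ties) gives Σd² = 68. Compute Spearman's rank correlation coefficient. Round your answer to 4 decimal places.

0.5879

ρ = 1 − 6Σd² / [n(n²−1)] = 1 − 6×68 / (10×99)
  = 1 − 408/990 = 1 − 0.41212 ≈ 0.5879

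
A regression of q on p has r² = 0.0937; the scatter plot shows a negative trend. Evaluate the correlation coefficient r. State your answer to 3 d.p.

|r| = √0.0937 = 0.306
The association is negative, so r = −0.306.

-0.306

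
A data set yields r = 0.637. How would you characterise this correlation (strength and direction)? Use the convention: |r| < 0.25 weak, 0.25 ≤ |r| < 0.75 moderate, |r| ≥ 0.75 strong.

r = 0.637 > 0 so the relationship is positive.
|r| = 0.637, which falls in the moderate range.

moderate positive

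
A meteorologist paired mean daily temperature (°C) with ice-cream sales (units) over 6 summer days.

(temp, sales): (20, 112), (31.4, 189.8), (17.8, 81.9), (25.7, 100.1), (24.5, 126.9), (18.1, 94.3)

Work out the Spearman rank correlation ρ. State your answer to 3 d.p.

Rank temp: 3, 6, 1, 5, 4, 2
Rank sales: 4, 6, 1, 3, 5, 2
d = rank(temp) − rank(sales): -1, 0, 0, 2, -1, 0; Σd² = 6
ρ = 1 − 6Σd² / [n(n²−1)] = 1 − 6×6 / (6×35) = 1 − 36/210 ≈ 0.829

0.829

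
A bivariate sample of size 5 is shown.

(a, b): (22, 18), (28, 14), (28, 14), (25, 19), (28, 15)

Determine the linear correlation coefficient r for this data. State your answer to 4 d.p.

n = 5, Σa = 131, Σb = 80, Σa² = 3461, Σb² = 1302, Σab = 2075
nΣab − ΣaΣb = 10375 − 10480 = -105
nΣa² − (Σa)² = 17305 − 17161 = 144; nΣb² − (Σb)² = 6510 − 6400 = 110
r = -105 / √(144 × 110) = -105 / 125.8571 ≈ -0.8343

-0.8343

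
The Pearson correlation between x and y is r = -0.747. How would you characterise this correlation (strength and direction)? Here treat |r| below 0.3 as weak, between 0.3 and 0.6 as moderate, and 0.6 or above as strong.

r = -0.747 < 0 so the relationship is negative.
|r| = 0.747, which falls in the strong range.

strong negative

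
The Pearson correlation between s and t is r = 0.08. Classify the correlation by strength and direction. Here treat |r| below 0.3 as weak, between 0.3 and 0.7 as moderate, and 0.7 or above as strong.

r = 0.08 > 0 so the relationship is positive.
|r| = 0.08, which falls in the weak range.

weak positive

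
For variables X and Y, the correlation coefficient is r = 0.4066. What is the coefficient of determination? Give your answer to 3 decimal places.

r² = (0.4066)² = 0.165

0.165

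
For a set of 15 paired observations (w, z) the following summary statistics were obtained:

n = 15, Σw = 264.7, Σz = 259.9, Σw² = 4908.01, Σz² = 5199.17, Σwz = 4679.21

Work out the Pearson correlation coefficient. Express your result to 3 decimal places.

r = (nΣwz − ΣwΣz) / √[(nΣw² − (Σw)²)(nΣz² − (Σz)²)]
Numerator: 15×4679.21 − 264.7×259.9 = 1392.62
Denominator: √[(73620.15 − 70066.09)(77987.55 − 67548.01)] = √[3554.06 × 10439.54] = 6091.2028
r = 1392.62 / 6091.2028 ≈ 0.229

0.229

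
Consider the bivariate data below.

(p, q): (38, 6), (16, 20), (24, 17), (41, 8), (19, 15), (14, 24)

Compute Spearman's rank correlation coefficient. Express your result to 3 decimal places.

-0.886

Rank p: 5, 2, 4, 6, 3, 1
Rank q: 1, 5, 4, 2, 3, 6
d = rank(p) − rank(q): 4, -3, 0, 4, 0, -5; Σd² = 66
ρ = 1 − 6Σd² / [n(n²−1)] = 1 − 6×66 / (6×35) = 1 − 396/210 ≈ -0.886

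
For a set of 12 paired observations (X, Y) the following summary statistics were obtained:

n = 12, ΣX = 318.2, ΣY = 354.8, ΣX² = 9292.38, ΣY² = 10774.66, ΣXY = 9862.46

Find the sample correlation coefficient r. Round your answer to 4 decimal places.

r = (nΣXY − ΣXΣY) / √[(nΣX² − (ΣX)²)(nΣY² − (ΣY)²)]
Numerator: 12×9862.46 − 318.2×354.8 = 5452.16
Denominator: √[(111508.56 − 101251.24)(129295.92 − 125883.04)] = √[10257.32 × 3412.88] = 5916.6716
r = 5452.16 / 5916.6716 ≈ 0.9215

0.9215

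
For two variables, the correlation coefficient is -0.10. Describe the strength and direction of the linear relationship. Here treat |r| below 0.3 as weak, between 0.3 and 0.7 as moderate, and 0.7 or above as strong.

weak negative

r = -0.10 < 0 so the relationship is negative.
|r| = 0.10, which falls in the weak range.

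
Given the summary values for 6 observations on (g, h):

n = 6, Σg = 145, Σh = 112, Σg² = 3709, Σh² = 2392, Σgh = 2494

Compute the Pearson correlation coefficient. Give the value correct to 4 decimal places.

-0.8560

r = (nΣgh − ΣgΣh) / √[(nΣg² − (Σg)²)(nΣh² − (Σh)²)]
Numerator: 6×2494 − 145×112 = -1276
Denominator: √[(22254 − 21025)(14352 − 12544)] = √[1229 × 1808] = 1490.6482
r = -1276 / 1490.6482 ≈ -0.8560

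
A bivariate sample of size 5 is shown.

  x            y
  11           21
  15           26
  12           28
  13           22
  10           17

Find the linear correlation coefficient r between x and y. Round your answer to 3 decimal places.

0.667

n = 5, Σx = 61, Σy = 114, Σx² = 759, Σy² = 2674, Σxy = 1413
nΣxy − ΣxΣy = 7065 − 6954 = 111
nΣx² − (Σx)² = 3795 − 3721 = 74; nΣy² − (Σy)² = 13370 − 12996 = 374
r = 111 / √(74 × 374) = 111 / 166.3611 ≈ 0.667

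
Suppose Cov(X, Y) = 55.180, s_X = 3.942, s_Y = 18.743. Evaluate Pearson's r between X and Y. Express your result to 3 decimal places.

0.747

r = Cov(X,Y) / (s_X · s_Y) = 55.180 / (3.942 × 18.743)
  = 55.180 / 73.8849 ≈ 0.747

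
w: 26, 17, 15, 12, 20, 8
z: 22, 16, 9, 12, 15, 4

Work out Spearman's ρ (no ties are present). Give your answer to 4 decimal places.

Rank w: 6, 4, 3, 2, 5, 1
Rank z: 6, 5, 2, 3, 4, 1
d = rank(w) − rank(z): 0, -1, 1, -1, 1, 0; Σd² = 4
ρ = 1 − 6Σd² / [n(n²−1)] = 1 − 6×4 / (6×35) = 1 − 24/210 ≈ 0.8857

0.8857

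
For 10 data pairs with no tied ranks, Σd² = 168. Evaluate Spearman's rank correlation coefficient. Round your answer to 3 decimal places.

ρ = 1 − 6Σd² / [n(n²−1)] = 1 − 6×168 / (10×99)
  = 1 − 1008/990 = 1 − 1.0182 ≈ -0.018

-0.018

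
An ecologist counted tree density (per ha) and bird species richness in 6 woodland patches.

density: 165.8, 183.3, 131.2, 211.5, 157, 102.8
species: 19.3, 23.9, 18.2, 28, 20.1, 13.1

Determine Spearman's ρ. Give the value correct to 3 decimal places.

Rank density: 4, 5, 2, 6, 3, 1
Rank species: 3, 5, 2, 6, 4, 1
d = rank(density) − rank(species): 1, 0, 0, 0, -1, 0; Σd² = 2
ρ = 1 − 6Σd² / [n(n²−1)] = 1 − 6×2 / (6×35) = 1 − 12/210 ≈ 0.943

0.943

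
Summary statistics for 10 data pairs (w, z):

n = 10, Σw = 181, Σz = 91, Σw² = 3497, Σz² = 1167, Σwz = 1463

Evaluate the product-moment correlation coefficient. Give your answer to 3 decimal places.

r = (nΣwz − ΣwΣz) / √[(nΣw² − (Σw)²)(nΣz² − (Σz)²)]
Numerator: 10×1463 − 181×91 = -1841
Denominator: √[(34970 − 32761)(11670 − 8281)] = √[2209 × 3389] = 2736.1106
r = -1841 / 2736.1106 ≈ -0.673

-0.673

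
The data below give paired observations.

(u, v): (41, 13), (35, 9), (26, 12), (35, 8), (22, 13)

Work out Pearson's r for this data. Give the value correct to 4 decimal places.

-0.3200

n = 5, Σu = 159, Σv = 55, Σu² = 5291, Σv² = 627, Σuv = 1726
nΣuv − ΣuΣv = 8630 − 8745 = -115
nΣu² − (Σu)² = 26455 − 25281 = 1174; nΣv² − (Σv)² = 3135 − 3025 = 110
r = -115 / √(1174 × 110) = -115 / 359.3605 ≈ -0.3200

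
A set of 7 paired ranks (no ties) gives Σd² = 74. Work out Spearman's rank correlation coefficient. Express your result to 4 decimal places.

ρ = 1 − 6Σd² / [n(n²−1)] = 1 − 6×74 / (7×48)
  = 1 − 444/336 = 1 − 1.32143 ≈ -0.3214

-0.3214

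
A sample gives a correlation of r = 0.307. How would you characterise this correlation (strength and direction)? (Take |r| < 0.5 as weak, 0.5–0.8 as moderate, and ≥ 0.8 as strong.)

weak positive

r = 0.307 > 0 so the relationship is positive.
|r| = 0.307, which falls in the weak range.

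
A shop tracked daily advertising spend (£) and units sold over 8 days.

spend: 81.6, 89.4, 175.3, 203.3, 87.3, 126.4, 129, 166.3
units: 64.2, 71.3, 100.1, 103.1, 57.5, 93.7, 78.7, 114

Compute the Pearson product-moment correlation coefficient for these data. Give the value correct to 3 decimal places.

n = 8, Σx = 1058.6, Σy = 682.6, Σx² = 154606.84, Σy² = 61130.58, Σxy = 96094.63
nΣxy − ΣxΣy = 768757.04 − 722600.36 = 46156.68
nΣx² − (Σx)² = 1236854.72 − 1120633.96 = 116220.76; nΣy² − (Σy)² = 489044.64 − 465942.76 = 23101.88
r = 46156.68 / √(116220.76 × 23101.88) = 46156.68 / 51816.1949 ≈ 0.891

0.891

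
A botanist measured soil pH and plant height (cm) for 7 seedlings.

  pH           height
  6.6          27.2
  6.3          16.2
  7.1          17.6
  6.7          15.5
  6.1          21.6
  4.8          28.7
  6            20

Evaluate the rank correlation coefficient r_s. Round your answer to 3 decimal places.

Rank pH: 5, 4, 7, 6, 3, 1, 2
Rank height: 6, 2, 3, 1, 5, 7, 4
d = rank(pH) − rank(height): -1, 2, 4, 5, -2, -6, -2; Σd² = 90
ρ = 1 − 6Σd² / [n(n²−1)] = 1 − 6×90 / (7×48) = 1 − 540/336 ≈ -0.607

-0.607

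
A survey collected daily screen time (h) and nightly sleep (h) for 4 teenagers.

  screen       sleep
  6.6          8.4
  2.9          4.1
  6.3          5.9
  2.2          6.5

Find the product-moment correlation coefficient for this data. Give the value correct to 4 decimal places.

0.5584

n = 4, Σx = 18, Σy = 24.9, Σx² = 96.5, Σy² = 164.43, Σxy = 118.8
nΣxy − ΣxΣy = 475.2 − 448.2 = 27
nΣx² − (Σx)² = 386 − 324 = 62; nΣy² − (Σy)² = 657.72 − 620.01 = 37.71
r = 27 / √(62 × 37.71) = 27 / 48.3531 ≈ 0.5584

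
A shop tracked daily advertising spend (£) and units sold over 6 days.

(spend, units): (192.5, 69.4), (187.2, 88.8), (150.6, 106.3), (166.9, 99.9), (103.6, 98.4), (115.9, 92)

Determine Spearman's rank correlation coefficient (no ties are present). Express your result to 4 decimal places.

Rank spend: 6, 5, 3, 4, 1, 2
Rank units: 1, 2, 6, 5, 4, 3
d = rank(spend) − rank(units): 5, 3, -3, -1, -3, -1; Σd² = 54
ρ = 1 − 6Σd² / [n(n²−1)] = 1 − 6×54 / (6×35) = 1 − 324/210 ≈ -0.5429

-0.5429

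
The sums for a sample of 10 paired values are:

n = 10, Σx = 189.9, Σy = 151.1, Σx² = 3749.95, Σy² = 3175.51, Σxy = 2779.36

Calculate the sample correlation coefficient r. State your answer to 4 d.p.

r = (nΣxy − ΣxΣy) / √[(nΣx² − (Σx)²)(nΣy² − (Σy)²)]
Numerator: 10×2779.36 − 189.9×151.1 = -900.29
Denominator: √[(37499.5 − 36062.01)(31755.1 − 22831.21)] = √[1437.49 × 8923.89] = 3581.6201
r = -900.29 / 3581.6201 ≈ -0.2514

-0.2514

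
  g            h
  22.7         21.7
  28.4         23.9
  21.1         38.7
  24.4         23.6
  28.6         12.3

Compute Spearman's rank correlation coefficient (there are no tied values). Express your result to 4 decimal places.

Rank g: 2, 4, 1, 3, 5
Rank h: 2, 4, 5, 3, 1
d = rank(g) − rank(h): 0, 0, -4, 0, 4; Σd² = 32
ρ = 1 − 6Σd² / [n(n²−1)] = 1 − 6×32 / (5×24) = 1 − 192/120 ≈ -0.6000

-0.6000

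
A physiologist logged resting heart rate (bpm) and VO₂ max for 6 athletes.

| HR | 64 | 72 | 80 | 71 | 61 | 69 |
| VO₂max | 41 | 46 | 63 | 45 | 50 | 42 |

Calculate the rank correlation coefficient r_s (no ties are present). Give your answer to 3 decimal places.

0.429

Rank HR: 2, 5, 6, 4, 1, 3
Rank VO₂max: 1, 4, 6, 3, 5, 2
d = rank(HR) − rank(VO₂max): 1, 1, 0, 1, -4, 1; Σd² = 20
ρ = 1 − 6Σd² / [n(n²−1)] = 1 − 6×20 / (6×35) = 1 − 120/210 ≈ 0.429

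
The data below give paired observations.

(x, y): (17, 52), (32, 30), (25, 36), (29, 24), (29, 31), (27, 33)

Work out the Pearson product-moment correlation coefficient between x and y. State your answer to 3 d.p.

n = 6, Σx = 159, Σy = 206, Σx² = 4349, Σy² = 7526, Σxy = 5230
nΣxy − ΣxΣy = 31380 − 32754 = -1374
nΣx² − (Σx)² = 26094 − 25281 = 813; nΣy² − (Σy)² = 45156 − 42436 = 2720
r = -1374 / √(813 × 2720) = -1374 / 1487.0642 ≈ -0.924

-0.924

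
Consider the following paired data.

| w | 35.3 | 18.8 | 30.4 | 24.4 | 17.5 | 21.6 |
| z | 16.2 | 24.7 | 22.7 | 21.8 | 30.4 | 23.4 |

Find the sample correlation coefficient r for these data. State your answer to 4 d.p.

-0.8654

n = 6, Σw = 148, Σz = 139.2, Σw² = 3891.86, Σz² = 3334.78, Σwz = 3295.66
nΣwz − ΣwΣz = 19773.96 − 20601.6 = -827.64
nΣw² − (Σw)² = 23351.16 − 21904 = 1447.16; nΣz² − (Σz)² = 20008.68 − 19376.64 = 632.04
r = -827.64 / √(1447.16 × 632.04) = -827.64 / 956.3802 ≈ -0.8654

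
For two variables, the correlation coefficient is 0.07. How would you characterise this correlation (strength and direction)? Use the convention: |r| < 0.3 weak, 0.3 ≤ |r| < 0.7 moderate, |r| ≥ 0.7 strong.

weak positive

r = 0.07 > 0 so the relationship is positive.
|r| = 0.07, which falls in the weak range.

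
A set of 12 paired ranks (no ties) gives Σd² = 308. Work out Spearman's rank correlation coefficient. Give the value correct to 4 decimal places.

ρ = 1 − 6Σd² / [n(n²−1)] = 1 − 6×308 / (12×143)
  = 1 − 1848/1716 = 1 − 1.07692 ≈ -0.0769

-0.0769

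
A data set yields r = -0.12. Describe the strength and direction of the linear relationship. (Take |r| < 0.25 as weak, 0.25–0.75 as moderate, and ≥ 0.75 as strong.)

weak negative

r = -0.12 < 0 so the relationship is negative.
|r| = 0.12, which falls in the weak range.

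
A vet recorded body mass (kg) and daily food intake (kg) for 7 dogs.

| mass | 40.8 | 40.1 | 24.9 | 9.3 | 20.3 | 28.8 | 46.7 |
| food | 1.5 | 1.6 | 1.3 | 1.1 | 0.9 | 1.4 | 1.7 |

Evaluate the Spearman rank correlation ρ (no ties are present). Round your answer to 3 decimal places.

Rank mass: 6, 5, 3, 1, 2, 4, 7
Rank food: 5, 6, 3, 2, 1, 4, 7
d = rank(mass) − rank(food): 1, -1, 0, -1, 1, 0, 0; Σd² = 4
ρ = 1 − 6Σd² / [n(n²−1)] = 1 − 6×4 / (7×48) = 1 − 24/336 ≈ 0.929

0.929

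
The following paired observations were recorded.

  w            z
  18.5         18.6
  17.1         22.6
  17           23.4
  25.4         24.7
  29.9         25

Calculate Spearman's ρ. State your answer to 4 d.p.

0.6000

Rank w: 3, 2, 1, 4, 5
Rank z: 1, 2, 3, 4, 5
d = rank(w) − rank(z): 2, 0, -2, 0, 0; Σd² = 8
ρ = 1 − 6Σd² / [n(n²−1)] = 1 − 6×8 / (5×24) = 1 − 48/120 ≈ 0.6000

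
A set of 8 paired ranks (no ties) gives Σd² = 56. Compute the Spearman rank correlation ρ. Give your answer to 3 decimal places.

0.333

ρ = 1 − 6Σd² / [n(n²−1)] = 1 − 6×56 / (8×63)
  = 1 − 336/504 = 1 − 0.6667 ≈ 0.333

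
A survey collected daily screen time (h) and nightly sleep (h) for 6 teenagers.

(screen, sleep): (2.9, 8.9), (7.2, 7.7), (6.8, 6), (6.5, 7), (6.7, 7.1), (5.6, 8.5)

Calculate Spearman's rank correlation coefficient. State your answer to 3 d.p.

-0.600

Rank screen: 1, 6, 5, 3, 4, 2
Rank sleep: 6, 4, 1, 2, 3, 5
d = rank(screen) − rank(sleep): -5, 2, 4, 1, 1, -3; Σd² = 56
ρ = 1 − 6Σd² / [n(n²−1)] = 1 − 6×56 / (6×35) = 1 − 336/210 ≈ -0.600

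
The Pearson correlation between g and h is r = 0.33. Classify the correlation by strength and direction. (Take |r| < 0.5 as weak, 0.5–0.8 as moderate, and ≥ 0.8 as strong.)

weak positive

r = 0.33 > 0 so the relationship is positive.
|r| = 0.33, which falls in the weak range.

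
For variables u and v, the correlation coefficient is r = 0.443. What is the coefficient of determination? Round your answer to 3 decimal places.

r² = (0.443)² = 0.196

0.196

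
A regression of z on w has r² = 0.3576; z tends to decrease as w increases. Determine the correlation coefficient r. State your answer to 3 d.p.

-0.598

|r| = √0.3576 = 0.598
The association is negative, so r = −0.598.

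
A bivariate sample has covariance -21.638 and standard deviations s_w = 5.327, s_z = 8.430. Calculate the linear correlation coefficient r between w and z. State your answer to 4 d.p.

r = Cov(w,z) / (s_w · s_z) = -21.638 / (5.327 × 8.430)
  = -21.638 / 44.9066 ≈ -0.4818

-0.4818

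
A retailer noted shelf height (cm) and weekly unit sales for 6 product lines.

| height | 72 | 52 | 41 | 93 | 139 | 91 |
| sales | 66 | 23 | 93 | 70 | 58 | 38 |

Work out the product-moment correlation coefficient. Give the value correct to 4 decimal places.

-0.1185

n = 6, Σx = 488, Σy = 348, Σx² = 45820, Σy² = 23242, Σxy = 27791
nΣxy − ΣxΣy = 166746 − 169824 = -3078
nΣx² − (Σx)² = 274920 − 238144 = 36776; nΣy² − (Σy)² = 139452 − 121104 = 18348
r = -3078 / √(36776 × 18348) = -3078 / 25976.2593 ≈ -0.1185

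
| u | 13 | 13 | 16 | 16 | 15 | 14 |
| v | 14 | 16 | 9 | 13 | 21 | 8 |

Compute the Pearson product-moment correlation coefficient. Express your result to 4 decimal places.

n = 6, Σu = 87, Σv = 81, Σu² = 1271, Σv² = 1207, Σuv = 1169
nΣuv − ΣuΣv = 7014 − 7047 = -33
nΣu² − (Σu)² = 7626 − 7569 = 57; nΣv² − (Σv)² = 7242 − 6561 = 681
r = -33 / √(57 × 681) = -33 / 197.0203 ≈ -0.1675

-0.1675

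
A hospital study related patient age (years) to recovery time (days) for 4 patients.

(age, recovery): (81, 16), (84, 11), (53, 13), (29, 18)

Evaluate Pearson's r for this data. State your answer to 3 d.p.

n = 4, Σx = 247, Σy = 58, Σx² = 17267, Σy² = 870, Σxy = 3431
nΣxy − ΣxΣy = 13724 − 14326 = -602
nΣx² − (Σx)² = 69068 − 61009 = 8059; nΣy² − (Σy)² = 3480 − 3364 = 116
r = -602 / √(8059 × 116) = -602 / 966.8733 ≈ -0.623

-0.623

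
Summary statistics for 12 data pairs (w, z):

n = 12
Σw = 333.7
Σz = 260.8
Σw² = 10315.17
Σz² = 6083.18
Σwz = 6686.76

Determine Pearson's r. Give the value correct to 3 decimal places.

-0.863

r = (nΣwz − ΣwΣz) / √[(nΣw² − (Σw)²)(nΣz² − (Σz)²)]
Numerator: 12×6686.76 − 333.7×260.8 = -6787.84
Denominator: √[(123782.04 − 111355.69)(72998.16 − 68016.64)] = √[12426.35 × 4981.52] = 7867.7895
r = -6787.84 / 7867.7895 ≈ -0.863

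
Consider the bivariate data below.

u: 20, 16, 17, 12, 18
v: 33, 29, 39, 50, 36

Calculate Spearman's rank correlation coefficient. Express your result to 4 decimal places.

Rank u: 5, 2, 3, 1, 4
Rank v: 2, 1, 4, 5, 3
d = rank(u) − rank(v): 3, 1, -1, -4, 1; Σd² = 28
ρ = 1 − 6Σd² / [n(n²−1)] = 1 − 6×28 / (5×24) = 1 − 168/120 ≈ -0.4000

-0.4000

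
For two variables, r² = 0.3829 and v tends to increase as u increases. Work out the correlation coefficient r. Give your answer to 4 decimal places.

|r| = √0.3829 = 0.6188
The association is positive, so r = 0.6188.

0.6188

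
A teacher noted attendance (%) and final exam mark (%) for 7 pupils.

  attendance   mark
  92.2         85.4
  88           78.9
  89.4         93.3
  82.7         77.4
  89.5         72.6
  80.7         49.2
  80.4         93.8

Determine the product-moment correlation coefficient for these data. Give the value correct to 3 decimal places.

n = 7, Σx = 602.9, Σy = 550.6, Σx² = 52063.39, Σy² = 44703.86, Σxy = 47568.74
nΣxy − ΣxΣy = 332981.18 − 331956.74 = 1024.44
nΣx² − (Σx)² = 364443.73 − 363488.41 = 955.32; nΣy² − (Σy)² = 312927.02 − 303160.36 = 9766.66
r = 1024.44 / √(955.32 × 9766.66) = 1024.44 / 3054.5516 ≈ 0.335

0.335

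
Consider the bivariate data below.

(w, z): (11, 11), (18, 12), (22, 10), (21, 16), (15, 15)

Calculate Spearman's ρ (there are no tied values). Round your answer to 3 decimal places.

Rank w: 1, 3, 5, 4, 2
Rank z: 2, 3, 1, 5, 4
d = rank(w) − rank(z): -1, 0, 4, -1, -2; Σd² = 22
ρ = 1 − 6Σd² / [n(n²−1)] = 1 − 6×22 / (5×24) = 1 − 132/120 ≈ -0.100

-0.100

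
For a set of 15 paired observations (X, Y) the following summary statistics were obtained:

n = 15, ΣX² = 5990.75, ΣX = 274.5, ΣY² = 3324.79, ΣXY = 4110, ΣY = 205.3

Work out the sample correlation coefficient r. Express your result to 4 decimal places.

0.5002

r = (nΣXY − ΣXΣY) / √[(nΣX² − (ΣX)²)(nΣY² − (ΣY)²)]
Numerator: 15×4110 − 274.5×205.3 = 5295.15
Denominator: √[(89861.25 − 75350.25)(49871.85 − 42148.09)] = √[14511 × 7723.76] = 10586.7597
r = 5295.15 / 10586.7597 ≈ 0.5002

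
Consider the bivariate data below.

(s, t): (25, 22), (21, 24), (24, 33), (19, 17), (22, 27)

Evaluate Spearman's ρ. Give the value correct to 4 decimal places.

Rank s: 5, 2, 4, 1, 3
Rank t: 2, 3, 5, 1, 4
d = rank(s) − rank(t): 3, -1, -1, 0, -1; Σd² = 12
ρ = 1 − 6Σd² / [n(n²−1)] = 1 − 6×12 / (5×24) = 1 − 72/120 ≈ 0.4000

0.4000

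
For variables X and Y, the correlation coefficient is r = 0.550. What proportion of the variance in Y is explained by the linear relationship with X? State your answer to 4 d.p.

0.3025

r² = (0.550)² = 0.3025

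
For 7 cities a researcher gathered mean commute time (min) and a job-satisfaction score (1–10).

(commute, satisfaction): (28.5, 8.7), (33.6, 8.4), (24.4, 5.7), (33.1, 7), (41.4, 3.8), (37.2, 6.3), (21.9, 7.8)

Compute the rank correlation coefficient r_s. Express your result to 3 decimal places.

Rank commute: 3, 5, 2, 4, 7, 6, 1
Rank satisfaction: 7, 6, 2, 4, 1, 3, 5
d = rank(commute) − rank(satisfaction): -4, -1, 0, 0, 6, 3, -4; Σd² = 78
ρ = 1 − 6Σd² / [n(n²−1)] = 1 − 6×78 / (7×48) = 1 − 468/336 ≈ -0.393

-0.393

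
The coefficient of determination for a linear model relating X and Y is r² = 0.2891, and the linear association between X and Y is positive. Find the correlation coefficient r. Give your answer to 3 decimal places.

0.538

|r| = √0.2891 = 0.538
The association is positive, so r = 0.538.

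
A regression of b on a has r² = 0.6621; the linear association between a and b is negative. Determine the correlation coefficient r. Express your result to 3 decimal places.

|r| = √0.6621 = 0.814
The association is negative, so r = −0.814.

-0.814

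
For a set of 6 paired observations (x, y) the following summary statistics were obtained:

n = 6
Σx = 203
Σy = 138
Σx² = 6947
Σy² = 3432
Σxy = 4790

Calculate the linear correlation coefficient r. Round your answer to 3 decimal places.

r = (nΣxy − ΣxΣy) / √[(nΣx² − (Σx)²)(nΣy² − (Σy)²)]
Numerator: 6×4790 − 203×138 = 726
Denominator: √[(41682 − 41209)(20592 − 19044)] = √[473 × 1548] = 855.6892
r = 726 / 855.6892 ≈ 0.848

0.848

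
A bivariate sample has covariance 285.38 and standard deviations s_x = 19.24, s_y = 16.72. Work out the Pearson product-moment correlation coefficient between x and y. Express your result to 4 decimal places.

r = Cov(x,y) / (s_x · s_y) = 285.38 / (19.24 × 16.72)
  = 285.38 / 321.6928 ≈ 0.8871

0.8871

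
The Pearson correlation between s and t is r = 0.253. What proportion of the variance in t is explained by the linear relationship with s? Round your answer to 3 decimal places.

r² = (0.253)² = 0.064

0.064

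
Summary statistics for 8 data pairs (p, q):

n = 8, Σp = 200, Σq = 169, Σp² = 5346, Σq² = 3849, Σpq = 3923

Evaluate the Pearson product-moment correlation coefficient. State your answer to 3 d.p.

r = (nΣpq − ΣpΣq) / √[(nΣp² − (Σp)²)(nΣq² − (Σq)²)]
Numerator: 8×3923 − 200×169 = -2416
Denominator: √[(42768 − 40000)(30792 − 28561)] = √[2768 × 2231] = 2485.0368
r = -2416 / 2485.0368 ≈ -0.972

-0.972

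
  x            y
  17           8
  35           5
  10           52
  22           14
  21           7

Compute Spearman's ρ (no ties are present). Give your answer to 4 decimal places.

Rank x: 2, 5, 1, 4, 3
Rank y: 3, 1, 5, 4, 2
d = rank(x) − rank(y): -1, 4, -4, 0, 1; Σd² = 34
ρ = 1 − 6Σd² / [n(n²−1)] = 1 − 6×34 / (5×24) = 1 − 204/120 ≈ -0.7000

-0.7000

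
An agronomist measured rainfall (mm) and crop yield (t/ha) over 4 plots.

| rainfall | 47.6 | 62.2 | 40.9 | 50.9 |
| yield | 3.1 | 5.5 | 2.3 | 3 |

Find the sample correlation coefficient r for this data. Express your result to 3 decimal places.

0.962

n = 4, Σx = 201.6, Σy = 13.9, Σx² = 10398.22, Σy² = 54.15, Σxy = 736.43
nΣxy − ΣxΣy = 2945.72 − 2802.24 = 143.48
nΣx² − (Σx)² = 41592.88 − 40642.56 = 950.32; nΣy² − (Σy)² = 216.6 − 193.21 = 23.39
r = 143.48 / √(950.32 × 23.39) = 143.48 / 149.0905 ≈ 0.962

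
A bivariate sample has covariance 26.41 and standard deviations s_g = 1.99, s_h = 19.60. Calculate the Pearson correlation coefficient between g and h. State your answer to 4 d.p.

r = Cov(g,h) / (s_g · s_h) = 26.41 / (1.99 × 19.60)
  = 26.41 / 39.0040 ≈ 0.6771

0.6771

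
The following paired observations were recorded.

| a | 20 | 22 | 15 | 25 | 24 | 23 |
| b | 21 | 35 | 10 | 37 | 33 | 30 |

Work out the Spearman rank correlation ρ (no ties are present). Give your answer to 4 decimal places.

0.8286

Rank a: 2, 3, 1, 6, 5, 4
Rank b: 2, 5, 1, 6, 4, 3
d = rank(a) − rank(b): 0, -2, 0, 0, 1, 1; Σd² = 6
ρ = 1 − 6Σd² / [n(n²−1)] = 1 − 6×6 / (6×35) = 1 − 36/210 ≈ 0.8286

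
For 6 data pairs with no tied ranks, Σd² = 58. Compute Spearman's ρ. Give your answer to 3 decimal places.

ρ = 1 − 6Σd² / [n(n²−1)] = 1 − 6×58 / (6×35)
  = 1 − 348/210 = 1 − 1.6571 ≈ -0.657

-0.657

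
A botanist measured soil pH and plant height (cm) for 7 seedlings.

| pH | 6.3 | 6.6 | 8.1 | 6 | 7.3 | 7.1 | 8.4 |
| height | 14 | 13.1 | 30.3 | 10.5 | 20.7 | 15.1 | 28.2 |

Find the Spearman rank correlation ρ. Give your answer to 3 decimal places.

Rank pH: 2, 3, 6, 1, 5, 4, 7
Rank height: 3, 2, 7, 1, 5, 4, 6
d = rank(pH) − rank(height): -1, 1, -1, 0, 0, 0, 1; Σd² = 4
ρ = 1 − 6Σd² / [n(n²−1)] = 1 − 6×4 / (7×48) = 1 − 24/336 ≈ 0.929

0.929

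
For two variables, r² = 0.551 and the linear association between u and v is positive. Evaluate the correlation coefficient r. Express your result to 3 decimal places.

|r| = √0.551 = 0.742
The association is positive, so r = 0.742.

0.742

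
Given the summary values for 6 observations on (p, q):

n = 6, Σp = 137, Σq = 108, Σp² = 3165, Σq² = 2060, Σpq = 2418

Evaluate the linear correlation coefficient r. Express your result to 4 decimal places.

-0.7343

r = (nΣpq − ΣpΣq) / √[(nΣp² − (Σp)²)(nΣq² − (Σq)²)]
Numerator: 6×2418 − 137×108 = -288
Denominator: √[(18990 − 18769)(12360 − 11664)] = √[221 × 696] = 392.1938
r = -288 / 392.1938 ≈ -0.7343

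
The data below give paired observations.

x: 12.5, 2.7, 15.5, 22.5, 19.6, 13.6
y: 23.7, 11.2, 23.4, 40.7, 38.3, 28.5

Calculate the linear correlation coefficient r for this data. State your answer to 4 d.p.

n = 6, Σx = 86.4, Σy = 165.8, Σx² = 1479.16, Σy² = 5170.32, Σxy = 2743.22
nΣxy − ΣxΣy = 16459.32 − 14325.12 = 2134.2
nΣx² − (Σx)² = 8874.96 − 7464.96 = 1410; nΣy² − (Σy)² = 31021.92 − 27489.64 = 3532.28
r = 2134.2 / √(1410 × 3532.28) = 2134.2 / 2231.7067 ≈ 0.9563

0.9563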